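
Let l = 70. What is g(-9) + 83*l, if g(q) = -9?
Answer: 5801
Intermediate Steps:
g(-9) + 83*l = -9 + 83*70 = -9 + 5810 = 5801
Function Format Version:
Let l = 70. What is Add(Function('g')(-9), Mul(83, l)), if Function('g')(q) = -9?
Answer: 5801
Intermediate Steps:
Add(Function('g')(-9), Mul(83, l)) = Add(-9, Mul(83, 70)) = Add(-9, 5810) = 5801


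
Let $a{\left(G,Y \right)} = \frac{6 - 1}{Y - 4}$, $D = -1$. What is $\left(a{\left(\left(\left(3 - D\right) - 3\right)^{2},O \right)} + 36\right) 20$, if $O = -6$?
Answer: $710$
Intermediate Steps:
$a{\left(G,Y \right)} = \frac{5}{-4 + Y}$
$\left(a{\left(\left(\left(3 - D\right) - 3\right)^{2},O \right)} + 36\right) 20 = \left(\frac{5}{-4 - 6} + 36\right) 20 = \left(\frac{5}{-10} + 36\right) 20 = \left(5 \left(- \frac{1}{10}\right) + 36\right) 20 = \left(- \frac{1}{2} + 36\right) 20 = \frac{71}{2} \cdot 20 = 710$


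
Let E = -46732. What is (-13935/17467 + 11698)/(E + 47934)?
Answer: 204315031/20995334 ≈ 9.7314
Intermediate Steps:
(-13935/17467 + 11698)/(E + 47934) = (-13935/17467 + 11698)/(-46732 + 47934) = (-13935*1/17467 + 11698)/1202 = (-13935/17467 + 11698)*(1/1202) = (204315031/17467)*(1/1202) = 204315031/20995334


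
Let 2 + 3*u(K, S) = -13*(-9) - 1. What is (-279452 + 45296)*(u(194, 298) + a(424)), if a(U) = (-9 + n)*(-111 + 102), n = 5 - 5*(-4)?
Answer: 24820536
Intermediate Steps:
n = 25 (n = 5 + 20 = 25)
u(K, S) = 38 (u(K, S) = -⅔ + (-13*(-9) - 1)/3 = -⅔ + (117 - 1)/3 = -⅔ + (⅓)*116 = -⅔ + 116/3 = 38)
a(U) = -144 (a(U) = (-9 + 25)*(-111 + 102) = 16*(-9) = -144)
(-279452 + 45296)*(u(194, 298) + a(424)) = (-279452 + 45296)*(38 - 144) = -234156*(-106) = 24820536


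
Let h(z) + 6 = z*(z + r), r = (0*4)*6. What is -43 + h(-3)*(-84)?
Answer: -295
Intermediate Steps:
r = 0 (r = 0*6 = 0)
h(z) = -6 + z**2 (h(z) = -6 + z*(z + 0) = -6 + z*z = -6 + z**2)
-43 + h(-3)*(-84) = -43 + (-6 + (-3)**2)*(-84) = -43 + (-6 + 9)*(-84) = -43 + 3*(-84) = -43 - 252 = -295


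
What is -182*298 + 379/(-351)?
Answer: -19037215/351 ≈ -54237.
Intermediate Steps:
-182*298 + 379/(-351) = -54236 + 379*(-1/351) = -54236 - 379/351 = -19037215/351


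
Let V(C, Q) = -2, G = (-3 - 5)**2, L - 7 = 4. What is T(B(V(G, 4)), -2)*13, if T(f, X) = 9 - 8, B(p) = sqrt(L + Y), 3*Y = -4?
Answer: 13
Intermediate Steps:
L = 11 (L = 7 + 4 = 11)
Y = -4/3 (Y = (1/3)*(-4) = -4/3 ≈ -1.3333)
G = 64 (G = (-8)**2 = 64)
B(p) = sqrt(87)/3 (B(p) = sqrt(11 - 4/3) = sqrt(29/3) = sqrt(87)/3)
T(f, X) = 1
T(B(V(G, 4)), -2)*13 = 1*13 = 13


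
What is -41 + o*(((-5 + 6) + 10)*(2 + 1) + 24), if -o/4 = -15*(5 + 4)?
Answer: 30739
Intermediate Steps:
o = 540 (o = -(-20)*3*(5 + 4) = -(-20)*3*9 = -(-20)*27 = -4*(-135) = 540)
-41 + o*(((-5 + 6) + 10)*(2 + 1) + 24) = -41 + 540*(((-5 + 6) + 10)*(2 + 1) + 24) = -41 + 540*((1 + 10)*3 + 24) = -41 + 540*(11*3 + 24) = -41 + 540*(33 + 24) = -41 + 540*57 = -41 + 30780 = 30739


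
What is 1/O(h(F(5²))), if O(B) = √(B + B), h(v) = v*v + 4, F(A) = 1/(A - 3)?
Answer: 11*√3874/1937 ≈ 0.35346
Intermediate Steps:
F(A) = 1/(-3 + A)
h(v) = 4 + v² (h(v) = v² + 4 = 4 + v²)
O(B) = √2*√B (O(B) = √(2*B) = √2*√B)
1/O(h(F(5²))) = 1/(√2*√(4 + (1/(-3 + 5²))²)) = 1/(√2*√(4 + (1/(-3 + 25))²)) = 1/(√2*√(4 + (1/22)²)) = 1/(√2*√(4 + 1/484)) = 1/(√2*√(1937/484)) = 1/(√2*(√1937/22)) = 1/(√3874/22) = 11*√3874/1937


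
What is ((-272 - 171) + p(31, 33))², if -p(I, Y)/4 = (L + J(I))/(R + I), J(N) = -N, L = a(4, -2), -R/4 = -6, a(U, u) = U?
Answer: 588402049/3025 ≈ 1.9451e+5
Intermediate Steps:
R = 24 (R = -4*(-6) = 24)
L = 4
p(I, Y) = -4*(4 - I)/(24 + I)
((-272 - 171) + p(31, 33))² = ((-272 - 171) + 4*(-4 + 31)/(24 + 31))² = (-443 + 4*27/55)² = (-443 + 4*(1/55)*27)² = (-443 + 108/55)² = (-24257/55)² = 588402049/3025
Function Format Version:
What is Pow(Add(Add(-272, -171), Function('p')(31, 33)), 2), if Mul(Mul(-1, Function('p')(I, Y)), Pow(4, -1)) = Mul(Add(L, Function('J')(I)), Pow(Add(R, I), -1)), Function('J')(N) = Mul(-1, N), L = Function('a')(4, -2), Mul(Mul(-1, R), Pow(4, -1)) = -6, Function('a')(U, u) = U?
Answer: Rational(588402049, 3025) ≈ 1.9451e+5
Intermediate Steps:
R = 24 (R = Mul(-4, -6) = 24)
L = 4
Function('p')(I, Y) = Mul(-4, Pow(Add(24, I), -1), Add(4, Mul(-1, I))) (Function('p')(I, Y) = Mul(-4, Mul(Add(4, Mul(-1, I)), Pow(Add(24, I), -1))) = Mul(-4, Mul(Pow(Add(24, I), -1), Add(4, Mul(-1, I)))) = Mul(-4, Pow(Add(24, I), -1), Add(4, Mul(-1, I))))
Pow(Add(Add(-272, -171), Function('p')(31, 33)), 2) = Pow(Add(Add(-272, -171), Mul(4, Pow(Add(24, 31), -1), Add(-4, 31))), 2) = Pow(Add(-443, Mul(4, Pow(55, -1), 27)), 2) = Pow(Add(-443, Mul(4, Rational(1, 55), 27)), 2) = Pow(Add(-443, Rational(108, 55)), 2) = Pow(Rational(-24257, 55), 2) = Rational(588402049, 3025)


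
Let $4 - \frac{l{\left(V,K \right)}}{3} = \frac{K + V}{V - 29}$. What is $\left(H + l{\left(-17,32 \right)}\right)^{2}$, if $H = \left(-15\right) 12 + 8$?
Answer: $\frac{53509225}{2116} \approx 25288.0$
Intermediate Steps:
$H = -172$ ($H = -180 + 8 = -172$)
$l{\left(V,K \right)} = 12 - \frac{3 \left(K + V\right)}{-29 + V}$ ($l{\left(V,K \right)} = 12 - 3 \frac{K + V}{V - 29} = 12 - 3 \frac{K + V}{-29 + V} = 12 - \frac{3 \left(K + V\right)}{-29 + V}$)
$\left(H + l{\left(-17,32 \right)}\right)^{2} = \left(-172 + \frac{3 \left(-116 - 32 + 3 \left(-17\right)\right)}{-29 - 17}\right)^{2} = \left(-172 + \frac{3 \left(-116 - 32 - 51\right)}{-46}\right)^{2} = \left(-172 + 3 \left(- \frac{1}{46}\right) \left(-199\right)\right)^{2} = \left(-172 + \frac{597}{46}\right)^{2} = \left(- \frac{7315}{46}\right)^{2} = \frac{53509225}{2116}$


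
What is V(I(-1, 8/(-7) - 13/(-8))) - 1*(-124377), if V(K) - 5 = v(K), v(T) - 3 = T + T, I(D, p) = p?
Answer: 3482807/28 ≈ 1.2439e+5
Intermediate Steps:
v(T) = 3 + 2*T (v(T) = 3 + (T + T) = 3 + 2*T)
V(K) = 8 + 2*K (V(K) = 5 + (3 + 2*K) = 8 + 2*K)
V(I(-1, 8/(-7) - 13/(-8))) - 1*(-124377) = (8 + 2*(8/(-7) - 13/(-8))) - 1*(-124377) = (8 + 2*(8*(-1/7) - 13*(-1/8))) + 124377 = (8 + 2*(-8/7 + 13/8)) + 124377 = (8 + 2*(27/56)) + 124377 = (8 + 27/28) + 124377 = 251/28 + 124377 = 3482807/28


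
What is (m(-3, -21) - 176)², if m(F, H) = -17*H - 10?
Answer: 29241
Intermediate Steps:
m(F, H) = -10 - 17*H
(m(-3, -21) - 176)² = ((-10 - 17*(-21)) - 176)² = ((-10 + 357) - 176)² = (347 - 176)² = 171² = 29241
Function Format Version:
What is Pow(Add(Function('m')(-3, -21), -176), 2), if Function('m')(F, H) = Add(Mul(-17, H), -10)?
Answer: 29241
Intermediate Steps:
Function('m')(F, H) = Add(-10, Mul(-17, H))
Pow(Add(Function('m')(-3, -21), -176), 2) = Pow(Add(Add(-10, Mul(-17, -21)), -176), 2) = Pow(Add(Add(-10, 357), -176), 2) = Pow(Add(347, -176), 2) = Pow(171, 2) = 29241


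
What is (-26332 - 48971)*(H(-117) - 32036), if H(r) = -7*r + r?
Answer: 2359544202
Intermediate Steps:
H(r) = -6*r
(-26332 - 48971)*(H(-117) - 32036) = (-26332 - 48971)*(-6*(-117) - 32036) = -75303*(702 - 32036) = -75303*(-31334) = 2359544202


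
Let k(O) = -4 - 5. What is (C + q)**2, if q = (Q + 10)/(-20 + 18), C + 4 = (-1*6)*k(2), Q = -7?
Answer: 9409/4 ≈ 2352.3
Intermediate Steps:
k(O) = -9
C = 50 (C = -4 - 1*6*(-9) = -4 - 6*(-9) = -4 + 54 = 50)
q = -3/2 (q = (-7 + 10)/(-20 + 18) = 3/(-2) = 3*(-1/2) = -3/2 ≈ -1.5000)
(C + q)**2 = (50 - 3/2)**2 = (97/2)**2 = 9409/4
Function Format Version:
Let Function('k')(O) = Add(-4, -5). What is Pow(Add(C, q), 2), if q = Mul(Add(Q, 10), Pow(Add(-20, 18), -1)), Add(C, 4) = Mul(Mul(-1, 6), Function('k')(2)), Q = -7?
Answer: Rational(9409, 4) ≈ 2352.3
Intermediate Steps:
Function('k')(O) = -9
C = 50 (C = Add(-4, Mul(Mul(-1, 6), -9)) = Add(-4, Mul(-6, -9)) = Add(-4, 54) = 50)
q = Rational(-3, 2) (q = Mul(Add(-7, 10), Pow(Add(-20, 18), -1)) = Mul(3, Pow(-2, -1)) = Mul(3, Rational(-1, 2)) = Rational(-3, 2) ≈ -1.5000)
Pow(Add(C, q), 2) = Pow(Add(50, Rational(-3, 2)), 2) = Pow(Rational(97, 2), 2) = Rational(9409, 4)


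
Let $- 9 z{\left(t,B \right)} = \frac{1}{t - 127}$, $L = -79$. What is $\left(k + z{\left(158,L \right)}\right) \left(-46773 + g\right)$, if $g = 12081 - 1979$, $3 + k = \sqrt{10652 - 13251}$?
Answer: $\frac{30730298}{279} - 36671 i \sqrt{2599} \approx 1.1014 \cdot 10^{5} - 1.8695 \cdot 10^{6} i$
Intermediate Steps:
$z{\left(t,B \right)} = - \frac{1}{9 \left(-127 + t\right)}$ ($z{\left(t,B \right)} = - \frac{1}{9 \left(t - 127\right)} = - \frac{1}{9 \left(-127 + t\right)}$)
$k = -3 + i \sqrt{2599}$ ($k = -3 + \sqrt{10652 - 13251} = -3 + \sqrt{-2599} = -3 + i \sqrt{2599} \approx -3.0 + 50.98 i$)
$g = 10102$ ($g = 12081 - 1979 = 10102$)
$\left(k + z{\left(158,L \right)}\right) \left(-46773 + g\right) = \left(\left(-3 + i \sqrt{2599}\right) - \frac{1}{-1143 + 9 \cdot 158}\right) \left(-46773 + 10102\right) = \left(\left(-3 + i \sqrt{2599}\right) - \frac{1}{-1143 + 1422}\right) \left(-36671\right) = \left(\left(-3 + i \sqrt{2599}\right) - \frac{1}{279}\right) \left(-36671\right) = \left(- \frac{838}{279} + i \sqrt{2599}\right) \left(-36671\right) = \frac{30730298}{279} - 36671 i \sqrt{2599}$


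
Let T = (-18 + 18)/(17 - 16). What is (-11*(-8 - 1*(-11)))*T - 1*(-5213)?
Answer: 5213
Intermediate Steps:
T = 0 (T = 0/1 = 0*1 = 0)
(-11*(-8 - 1*(-11)))*T - 1*(-5213) = -11*(-8 - 1*(-11))*0 - 1*(-5213) = -11*(-8 + 11)*0 + 5213 = -11*3*0 + 5213 = -33*0 + 5213 = 0 + 5213 = 5213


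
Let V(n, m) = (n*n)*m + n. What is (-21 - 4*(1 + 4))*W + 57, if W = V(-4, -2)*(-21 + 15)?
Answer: -8799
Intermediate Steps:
V(n, m) = n + m*n**2 (V(n, m) = n**2*m + n = m*n**2 + n = n + m*n**2)
W = 216 (W = (-4*(1 - 2*(-4)))*(-21 + 15) = -4*(1 + 8)*(-6) = -4*9*(-6) = -36*(-6) = 216)
(-21 - 4*(1 + 4))*W + 57 = (-21 - 4*(1 + 4))*216 + 57 = (-21 - 4*5)*216 + 57 = (-21 - 1*20)*216 + 57 = (-21 - 20)*216 + 57 = -41*216 + 57 = -8856 + 57 = -8799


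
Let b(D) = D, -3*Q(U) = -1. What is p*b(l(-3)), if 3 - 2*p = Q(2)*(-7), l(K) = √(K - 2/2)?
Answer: 16*I/3 ≈ 5.3333*I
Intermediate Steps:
Q(U) = ⅓ (Q(U) = -⅓*(-1) = ⅓)
l(K) = √(-1 + K) (l(K) = √(K - 2*½) = √(K - 1) = √(-1 + K))
p = 8/3 (p = 3/2 - (-7)/6 = 3/2 - ½*(-7/3) = 3/2 + 7/6 = 8/3 ≈ 2.6667)
p*b(l(-3)) = 8*√(-1 - 3)/3 = 8*√(-4)/3 = 8*(2*I)/3 = 16*I/3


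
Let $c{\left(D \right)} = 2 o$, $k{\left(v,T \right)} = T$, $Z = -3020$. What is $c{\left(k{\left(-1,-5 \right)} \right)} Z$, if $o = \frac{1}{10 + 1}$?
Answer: $- \frac{6040}{11} \approx -549.09$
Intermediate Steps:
$o = \frac{1}{11} \approx 0.090909$
$c{\left(D \right)} = \frac{2}{11}$ ($c{\left(D \right)} = 2 \cdot \frac{1}{11} = \frac{2}{11}$)
$c{\left(k{\left(-1,-5 \right)} \right)} Z = \frac{2}{11} \left(-3020\right) = - \frac{6040}{11}$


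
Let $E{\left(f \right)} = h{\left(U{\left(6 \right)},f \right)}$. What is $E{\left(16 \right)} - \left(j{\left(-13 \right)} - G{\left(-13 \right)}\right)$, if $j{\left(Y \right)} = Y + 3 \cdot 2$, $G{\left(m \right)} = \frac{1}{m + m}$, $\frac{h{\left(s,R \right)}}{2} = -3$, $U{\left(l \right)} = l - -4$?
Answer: $\frac{25}{26} \approx 0.96154$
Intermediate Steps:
$U{\left(l \right)} = 4 + l$ ($U{\left(l \right)} = l + 4 = 4 + l$)
$h{\left(s,R \right)} = -6$ ($h{\left(s,R \right)} = 2 \left(-3\right) = -6$)
$G{\left(m \right)} = \frac{1}{2 m}$
$E{\left(f \right)} = -6$
$j{\left(Y \right)} = 6 + Y$ ($j{\left(Y \right)} = Y + 6 = 6 + Y$)
$E{\left(16 \right)} - \left(j{\left(-13 \right)} - G{\left(-13 \right)}\right) = -6 - \left(\left(6 - 13\right) - \frac{1}{2 \left(-13\right)}\right) = -6 - \left(-7 - \frac{1}{2} \left(- \frac{1}{13}\right)\right) = -6 - \left(-7 - - \frac{1}{26}\right) = -6 - \left(-7 + \frac{1}{26}\right) = -6 - - \frac{181}{26} = -6 + \frac{181}{26} = \frac{25}{26}$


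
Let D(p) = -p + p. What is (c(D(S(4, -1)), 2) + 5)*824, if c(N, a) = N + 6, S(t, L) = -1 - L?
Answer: 9064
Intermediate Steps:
D(p) = 0
c(N, a) = 6 + N
(c(D(S(4, -1)), 2) + 5)*824 = ((6 + 0) + 5)*824 = (6 + 5)*824 = 11*824 = 9064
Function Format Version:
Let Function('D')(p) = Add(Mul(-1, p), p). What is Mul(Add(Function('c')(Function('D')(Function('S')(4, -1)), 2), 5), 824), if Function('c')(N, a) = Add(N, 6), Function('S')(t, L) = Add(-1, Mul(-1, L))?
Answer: 9064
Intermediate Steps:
Function('D')(p) = 0
Function('c')(N, a) = Add(6, N)
Mul(Add(Function('c')(Function('D')(Function('S')(4, -1)), 2), 5), 824) = Mul(Add(Add(6, 0), 5), 824) = Mul(Add(6, 5), 824) = Mul(11, 824) = 9064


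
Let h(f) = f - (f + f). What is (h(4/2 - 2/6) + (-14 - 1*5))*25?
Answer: -1550/3 ≈ -516.67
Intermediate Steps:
h(f) = -f (h(f) = f - 2*f = -f)
(h(4/2 - 2/6) + (-14 - 1*5))*25 = (-(4/2 - 2/6) + (-14 - 1*5))*25 = (-(4*(1/2) - 2*1/6) + (-14 - 5))*25 = (-(2 - 1/3) - 19)*25 = (-1*5/3 - 19)*25 = (-5/3 - 19)*25 = -62/3*25 = -1550/3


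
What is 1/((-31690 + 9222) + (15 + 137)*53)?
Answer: -1/14412 ≈ -6.9387e-5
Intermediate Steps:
1/((-31690 + 9222) + (15 + 137)*53) = 1/(-22468 + 152*53) = 1/(-22468 + 8056) = 1/(-14412) = -1/14412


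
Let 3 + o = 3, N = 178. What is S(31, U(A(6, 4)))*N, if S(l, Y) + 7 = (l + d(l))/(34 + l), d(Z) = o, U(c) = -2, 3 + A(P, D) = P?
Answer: -75472/65 ≈ -1161.1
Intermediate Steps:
A(P, D) = -3 + P
o = 0 (o = -3 + 3 = 0)
d(Z) = 0
S(l, Y) = -7 + l/(34 + l) (S(l, Y) = -7 + (l + 0)/(34 + l) = -7 + l/(34 + l))
S(31, U(A(6, 4)))*N = (2*(-119 - 3*31)/(34 + 31))*178 = (2*(-119 - 93)/65)*178 = (2*(1/65)*(-212))*178 = -424/65*178 = -75472/65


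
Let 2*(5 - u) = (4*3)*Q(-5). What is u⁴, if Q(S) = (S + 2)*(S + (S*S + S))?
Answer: 5719140625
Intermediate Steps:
Q(S) = (2 + S)*(S² + 2*S) (Q(S) = (2 + S)*(S + (S² + S)) = (2 + S)*(S + (S + S²)) = (2 + S)*(S² + 2*S))
u = 275 (u = 5 - 4*3*(-5*(4 + (-5)² + 4*(-5)))/2 = 5 - 6*(-5*(4 + 25 - 20)) = 5 - 6*(-5*9) = 5 - 6*(-45) = 5 - ½*(-540) = 5 + 270 = 275)
u⁴ = 275⁴ = 5719140625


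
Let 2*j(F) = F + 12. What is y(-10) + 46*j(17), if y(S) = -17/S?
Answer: 6687/10 ≈ 668.70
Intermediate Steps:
j(F) = 6 + F/2 (j(F) = (F + 12)/2 = (12 + F)/2 = 6 + F/2)
y(-10) + 46*j(17) = -17/(-10) + 46*(6 + (½)*17) = -17*(-⅒) + 46*(6 + 17/2) = 17/10 + 46*(29/2) = 17/10 + 667 = 6687/10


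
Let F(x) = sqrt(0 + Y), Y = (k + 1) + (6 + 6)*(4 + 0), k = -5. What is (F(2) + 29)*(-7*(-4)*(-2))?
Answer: -1624 - 112*sqrt(11) ≈ -1995.5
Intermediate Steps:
Y = 44 (Y = (-5 + 1) + (6 + 6)*(4 + 0) = -4 + 12*4 = -4 + 48 = 44)
F(x) = 2*sqrt(11) (F(x) = sqrt(0 + 44) = sqrt(44) = 2*sqrt(11))
(F(2) + 29)*(-7*(-4)*(-2)) = (2*sqrt(11) + 29)*(-7*(-4)*(-2)) = (29 + 2*sqrt(11))*(28*(-2)) = (29 + 2*sqrt(11))*(-56) = -1624 - 112*sqrt(11)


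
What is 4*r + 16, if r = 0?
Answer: 16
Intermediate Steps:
4*r + 16 = 4*0 + 16 = 0 + 16 = 16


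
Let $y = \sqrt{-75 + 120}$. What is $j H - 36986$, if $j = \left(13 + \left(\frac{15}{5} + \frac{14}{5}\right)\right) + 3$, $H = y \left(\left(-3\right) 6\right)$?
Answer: $-36986 - \frac{5886 \sqrt{5}}{5} \approx -39618.0$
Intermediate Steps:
$y = 3 \sqrt{5}$ ($y = \sqrt{45} = 3 \sqrt{5} \approx 6.7082$)
$H = - 54 \sqrt{5}$ ($H = 3 \sqrt{5} \left(\left(-3\right) 6\right) = 3 \sqrt{5} \left(-18\right) = - 54 \sqrt{5} \approx -120.75$)
$j = \frac{109}{5}$ ($j = \left(13 + \left(15 \cdot \frac{1}{5} + 14 \cdot \frac{1}{5}\right)\right) + 3 = \left(13 + \left(3 + \frac{14}{5}\right)\right) + 3 = \left(13 + \frac{29}{5}\right) + 3 = \frac{94}{5} + 3 = \frac{109}{5} \approx 21.8$)
$j H - 36986 = \frac{109 \left(- 54 \sqrt{5}\right)}{5} - 36986 = - \frac{5886 \sqrt{5}}{5} - 36986 = -36986 - \frac{5886 \sqrt{5}}{5}$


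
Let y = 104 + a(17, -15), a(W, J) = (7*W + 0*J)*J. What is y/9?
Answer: -1681/9 ≈ -186.78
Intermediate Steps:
a(W, J) = 7*J*W (a(W, J) = (7*W + 0)*J = (7*W)*J = 7*J*W)
y = -1681 (y = 104 + 7*(-15)*17 = 104 - 1785 = -1681)
y/9 = -1681/9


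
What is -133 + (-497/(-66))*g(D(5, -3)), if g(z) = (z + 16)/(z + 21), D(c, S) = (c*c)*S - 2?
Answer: -65893/528 ≈ -124.80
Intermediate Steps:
D(c, S) = -2 + S*c² (D(c, S) = c²*S - 2 = S*c² - 2 = -2 + S*c²)
g(z) = (16 + z)/(21 + z)
-133 + (-497/(-66))*g(D(5, -3)) = -133 + (-497/(-66))*((16 + (-2 - 3*5²))/(21 + (-2 - 3*5²))) = -133 + (-497*(-1/66))*((16 + (-2 - 3*25))/(21 + (-2 - 3*25))) = -133 + 497*((16 + (-2 - 75))/(21 + (-2 - 75)))/66 = -133 + 497*((16 - 77)/(21 - 77))/66 = -133 + 497*(-61/(-56))/66 = -133 + 497*(-1/56*(-61))/66 = -133 + (497/66)*(61/56) = -133 + 4331/528 = -65893/528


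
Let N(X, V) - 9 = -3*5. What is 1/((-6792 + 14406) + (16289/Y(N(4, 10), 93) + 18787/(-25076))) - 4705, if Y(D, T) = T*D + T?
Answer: -415755571741565/88364629841 ≈ -4705.0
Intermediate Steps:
N(X, V) = -6 (N(X, V) = 9 - 3*5 = 9 - 15 = -6)
Y(D, T) = T + D*T (Y(D, T) = D*T + T = T + D*T)
1/((-6792 + 14406) + (16289/Y(N(4, 10), 93) + 18787/(-25076))) - 4705 = 1/((-6792 + 14406) + (16289/((93*(1 - 6))) + 18787/(-25076))) - 4705 = 1/(7614 + (16289/((93*(-5))) + 18787*(-1/25076))) - 4705 = 1/(7614 + (16289/(-465) - 18787/25076)) - 4705 = 1/(7614 + (16289*(-1/465) - 18787/25076)) - 4705 = 1/(7614 + (-16289/465 - 18787/25076)) - 4705 = 1/(7614 - 417198919/11660340) - 4705 = 1/(88364629841/11660340) - 4705 = 11660340/88364629841 - 4705 = -415755571741565/88364629841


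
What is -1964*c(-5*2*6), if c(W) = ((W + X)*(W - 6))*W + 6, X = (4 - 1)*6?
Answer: 326640696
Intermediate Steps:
X = 18 (X = 3*6 = 18)
c(W) = 6 + W*(-6 + W)*(18 + W) (c(W) = ((W + 18)*(W - 6))*W + 6 = ((18 + W)*(-6 + W))*W + 6 = ((-6 + W)*(18 + W))*W + 6 = W*(-6 + W)*(18 + W) + 6 = 6 + W*(-6 + W)*(18 + W))
-1964*c(-5*2*6) = -1964*(6 + (-5*2*6)**3 - 108*(-5*2)*6 + 12*(-5*2*6)**2) = -1964*(6 + (-10*6)**3 - (-1080)*6 + 12*(-10*6)**2) = -1964*(6 + (-60)**3 - 108*(-60) + 12*(-60)**2) = -1964*(6 - 216000 + 6480 + 12*3600) = -1964*(6 - 216000 + 6480 + 43200) = -1964*(-166314) = 326640696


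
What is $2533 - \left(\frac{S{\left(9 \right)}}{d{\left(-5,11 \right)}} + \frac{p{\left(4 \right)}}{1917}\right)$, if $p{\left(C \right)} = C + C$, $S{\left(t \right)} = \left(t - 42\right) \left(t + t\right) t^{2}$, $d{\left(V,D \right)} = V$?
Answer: $- \frac{67955773}{9585} \approx -7089.8$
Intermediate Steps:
$S{\left(t \right)} = 2 t^{3} \left(-42 + t\right)$ ($S{\left(t \right)} = \left(-42 + t\right) 2 t t^{2} = 2 t \left(-42 + t\right) t^{2} = 2 t^{3} \left(-42 + t\right)$)
$p{\left(C \right)} = 2 C$
$2533 - \left(\frac{S{\left(9 \right)}}{d{\left(-5,11 \right)}} + \frac{p{\left(4 \right)}}{1917}\right) = 2533 - \left(\frac{2 \cdot 9^{3} \left(-42 + 9\right)}{-5} + \frac{2 \cdot 4}{1917}\right) = 2533 - \left(2 \cdot 729 \left(-33\right) \left(- \frac{1}{5}\right) + 8 \cdot \frac{1}{1917}\right) = 2533 - \left(\left(-48114\right) \left(- \frac{1}{5}\right) + \frac{8}{1917}\right) = 2533 - \left(\frac{48114}{5} + \frac{8}{1917}\right) = 2533 - \frac{92234578}{9585} = - \frac{67955773}{9585}$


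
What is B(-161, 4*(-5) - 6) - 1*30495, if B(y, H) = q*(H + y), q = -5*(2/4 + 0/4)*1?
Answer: -60055/2 ≈ -30028.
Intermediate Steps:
q = -5/2 (q = -5*(2*(¼) + 0*(¼))*1 = -5*(½ + 0)*1 = -5*½*1 = -5/2*1 = -5/2 ≈ -2.5000)
B(y, H) = -5*H/2 - 5*y/2 (B(y, H) = -5*(H + y)/2 = -5*H/2 - 5*y/2)
B(-161, 4*(-5) - 6) - 1*30495 = (-5*(4*(-5) - 6)/2 - 5/2*(-161)) - 1*30495 = (-5*(-20 - 6)/2 + 805/2) - 30495 = (-5/2*(-26) + 805/2) - 30495 = (65 + 805/2) - 30495 = 935/2 - 30495 = -60055/2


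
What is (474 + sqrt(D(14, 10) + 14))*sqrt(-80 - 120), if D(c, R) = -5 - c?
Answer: -10*sqrt(10) + 4740*I*sqrt(2) ≈ -31.623 + 6703.4*I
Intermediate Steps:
(474 + sqrt(D(14, 10) + 14))*sqrt(-80 - 120) = (474 + sqrt((-5 - 1*14) + 14))*sqrt(-80 - 120) = (474 + sqrt((-5 - 14) + 14))*sqrt(-200) = (474 + sqrt(-19 + 14))*(10*I*sqrt(2)) = (474 + sqrt(-5))*(10*I*sqrt(2)) = (474 + I*sqrt(5))*(10*I*sqrt(2)) = 10*I*sqrt(2)*(474 + I*sqrt(5))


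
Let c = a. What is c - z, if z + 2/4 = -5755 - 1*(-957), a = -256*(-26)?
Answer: 22909/2 ≈ 11455.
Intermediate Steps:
a = 6656
c = 6656
z = -9597/2 (z = -½ + (-5755 - 1*(-957)) = -½ + (-5755 + 957) = -½ - 4798 = -9597/2 ≈ -4798.5)
c - z = 6656 - 1*(-9597/2) = 6656 + 9597/2 = 22909/2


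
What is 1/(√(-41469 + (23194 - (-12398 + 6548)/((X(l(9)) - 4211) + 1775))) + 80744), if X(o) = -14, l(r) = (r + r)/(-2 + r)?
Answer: 494557/39932622357 - 7*I*√223898/159730489428 ≈ 1.2385e-5 - 2.0737e-8*I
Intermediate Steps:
l(r) = 2*r/(-2 + r) (l(r) = (2*r)/(-2 + r) = 2*r/(-2 + r))
1/(√(-41469 + (23194 - (-12398 + 6548)/((X(l(9)) - 4211) + 1775))) + 80744) = 1/(√(-41469 + (23194 - (-12398 + 6548)/((-14 - 4211) + 1775))) + 80744) = 1/(√(-41469 + (23194 - (-5850)/(-4225 + 1775))) + 80744) = 1/(√(-41469 + (23194 - (-5850)/(-2450))) + 80744) = 1/(√(-41469 + (23194 - (-5850)*(-1)/2450)) + 80744) = 1/(√(-41469 + (23194 - 1*117/49)) + 80744) = 1/(√(-41469 + (23194 - 117/49)) + 80744) = 1/(√(-41469 + 1136389/49) + 80744) = 1/(√(-895592/49) + 80744) = 1/(2*I*√223898/7 + 80744) = 1/(80744 + 2*I*√223898/7)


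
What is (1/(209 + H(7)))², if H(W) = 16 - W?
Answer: 1/47524 ≈ 2.1042e-5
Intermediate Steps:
(1/(209 + H(7)))² = (1/(209 + (16 - 1*7)))² = (1/(209 + (16 - 7)))² = (1/(209 + 9))² = (1/218)² = 1/47524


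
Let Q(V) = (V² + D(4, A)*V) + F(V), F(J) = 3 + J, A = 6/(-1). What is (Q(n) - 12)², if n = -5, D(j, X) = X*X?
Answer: 28561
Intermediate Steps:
A = -6 (A = 6*(-1) = -6)
D(j, X) = X²
Q(V) = 3 + V² + 37*V (Q(V) = (V² + (-6)²*V) + (3 + V) = (V² + 36*V) + (3 + V) = 3 + V² + 37*V)
(Q(n) - 12)² = ((3 + (-5)² + 37*(-5)) - 12)² = ((3 + 25 - 185) - 12)² = (-157 - 12)² = (-169)² = 28561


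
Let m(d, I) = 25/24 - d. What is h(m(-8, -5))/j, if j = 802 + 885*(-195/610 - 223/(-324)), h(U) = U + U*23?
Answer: 1429596/7432651 ≈ 0.19234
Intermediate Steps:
m(d, I) = 25/24 - d (m(d, I) = 25*(1/24) - d = 25/24 - d)
h(U) = 24*U (h(U) = U + 23*U = 24*U)
j = 7432651/6588 (j = 802 + 885*(-195*1/610 - 223*(-1/324)) = 802 + 885*(-39/122 + 223/324) = 802 + 885*(7285/19764) = 802 + 2149075/6588 = 7432651/6588 ≈ 1128.2)
h(m(-8, -5))/j = (24*(25/24 - 1*(-8)))/(7432651/6588) = (24*(25/24 + 8))*(6588/7432651) = (24*(217/24))*(6588/7432651) = 217*(6588/7432651) = 1429596/7432651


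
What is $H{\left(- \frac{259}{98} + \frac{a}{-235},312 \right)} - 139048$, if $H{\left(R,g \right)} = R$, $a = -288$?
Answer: $- \frac{457472583}{3290} \approx -1.3905 \cdot 10^{5}$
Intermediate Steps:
$H{\left(- \frac{259}{98} + \frac{a}{-235},312 \right)} - 139048 = \left(- \frac{259}{98} - \frac{288}{-235}\right) - 139048 = \left(\left(-259\right) \frac{1}{98} - - \frac{288}{235}\right) - 139048 = \left(- \frac{37}{14} + \frac{288}{235}\right) - 139048 = - \frac{4663}{3290} - 139048 = - \frac{457472583}{3290}$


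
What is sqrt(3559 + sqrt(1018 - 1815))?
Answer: sqrt(3559 + I*sqrt(797)) ≈ 59.658 + 0.2366*I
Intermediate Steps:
sqrt(3559 + sqrt(1018 - 1815)) = sqrt(3559 + sqrt(-797)) = sqrt(3559 + I*sqrt(797))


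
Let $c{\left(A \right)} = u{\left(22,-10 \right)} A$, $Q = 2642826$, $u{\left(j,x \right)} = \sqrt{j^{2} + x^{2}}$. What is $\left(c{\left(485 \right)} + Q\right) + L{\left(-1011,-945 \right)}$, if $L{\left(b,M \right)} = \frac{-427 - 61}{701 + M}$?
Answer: $2642828 + 970 \sqrt{146} \approx 2.6545 \cdot 10^{6}$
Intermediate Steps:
$L{\left(b,M \right)} = - \frac{488}{701 + M}$
$c{\left(A \right)} = 2 A \sqrt{146}$ ($c{\left(A \right)} = \sqrt{22^{2} + \left(-10\right)^{2}} A = \sqrt{484 + 100} A = \sqrt{584} A = 2 \sqrt{146} A = 2 A \sqrt{146}$)
$\left(c{\left(485 \right)} + Q\right) + L{\left(-1011,-945 \right)} = \left(2 \cdot 485 \sqrt{146} + 2642826\right) - \frac{488}{701 - 945} = \left(970 \sqrt{146} + 2642826\right) - \frac{488}{-244} = \left(2642826 + 970 \sqrt{146}\right) - -2 = \left(2642826 + 970 \sqrt{146}\right) + 2 = 2642828 + 970 \sqrt{146}$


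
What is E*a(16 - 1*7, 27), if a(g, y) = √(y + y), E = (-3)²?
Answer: 27*√6 ≈ 66.136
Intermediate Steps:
E = 9
a(g, y) = √2*√y (a(g, y) = √(2*y) = √2*√y)
E*a(16 - 1*7, 27) = 9*(√2*√27) = 9*(√2*(3*√3)) = 9*(3*√6) = 27*√6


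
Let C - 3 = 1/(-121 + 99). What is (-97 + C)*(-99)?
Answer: 18621/2 ≈ 9310.5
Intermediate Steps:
C = 65/22 (C = 3 + 1/(-121 + 99) = 3 + 1/(-22) = 3 - 1/22 = 65/22 ≈ 2.9545)
(-97 + C)*(-99) = (-97 + 65/22)*(-99) = -2069/22*(-99) = 18621/2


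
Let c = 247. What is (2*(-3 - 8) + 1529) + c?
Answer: 1754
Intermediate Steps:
(2*(-3 - 8) + 1529) + c = (2*(-3 - 8) + 1529) + 247 = (2*(-11) + 1529) + 247 = (-22 + 1529) + 247 = 1507 + 247 = 1754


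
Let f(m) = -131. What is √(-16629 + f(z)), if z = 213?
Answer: 2*I*√4190 ≈ 129.46*I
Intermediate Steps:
√(-16629 + f(z)) = √(-16629 - 131) = √(-16760) = 2*I*√4190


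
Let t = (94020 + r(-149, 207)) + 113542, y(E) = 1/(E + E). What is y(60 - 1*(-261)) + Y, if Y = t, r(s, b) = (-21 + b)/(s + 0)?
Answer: 19854846533/95658 ≈ 2.0756e+5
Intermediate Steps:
r(s, b) = (-21 + b)/s
y(E) = 1/(2*E)
t = 30926552/149 (t = (94020 + (-21 + 207)/(-149)) + 113542 = (94020 - 1/149*186) + 113542 = (94020 - 186/149) + 113542 = 14008794/149 + 113542 = 30926552/149 ≈ 2.0756e+5)
Y = 30926552/149 ≈ 2.0756e+5
y(60 - 1*(-261)) + Y = 1/(2*(60 - 1*(-261))) + 30926552/149 = 1/(2*(60 + 261)) + 30926552/149 = (½)/321 + 30926552/149 = (½)*(1/321) + 30926552/149 = 1/642 + 30926552/149 = 19854846533/95658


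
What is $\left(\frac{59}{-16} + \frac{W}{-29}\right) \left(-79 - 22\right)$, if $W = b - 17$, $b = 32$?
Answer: $\frac{197051}{464} \approx 424.68$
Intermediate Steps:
$W = 15$ ($W = 32 - 17 = 15$)
$\left(\frac{59}{-16} + \frac{W}{-29}\right) \left(-79 - 22\right) = \left(\frac{59}{-16} + \frac{15}{-29}\right) \left(-79 - 22\right) = \left(59 \left(- \frac{1}{16}\right) + 15 \left(- \frac{1}{29}\right)\right) \left(-101\right) = \left(- \frac{59}{16} - \frac{15}{29}\right) \left(-101\right) = \left(- \frac{1951}{464}\right) \left(-101\right) = \frac{197051}{464}$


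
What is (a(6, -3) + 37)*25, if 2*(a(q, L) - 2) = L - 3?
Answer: 900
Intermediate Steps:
a(q, L) = ½ + L/2 (a(q, L) = 2 + (L - 3)/2 = 2 + (-3 + L)/2 = 2 + (-3/2 + L/2) = ½ + L/2)
(a(6, -3) + 37)*25 = ((½ + (½)*(-3)) + 37)*25 = ((½ - 3/2) + 37)*25 = (-1 + 37)*25 = 36*25 = 900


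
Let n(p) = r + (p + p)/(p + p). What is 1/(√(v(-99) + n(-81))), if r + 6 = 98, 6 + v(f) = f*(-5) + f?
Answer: √483/483 ≈ 0.045502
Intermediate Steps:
v(f) = -6 - 4*f (v(f) = -6 + (f*(-5) + f) = -6 + (-5*f + f) = -6 - 4*f)
r = 92 (r = -6 + 98 = 92)
n(p) = 93 (n(p) = 92 + (p + p)/(p + p) = 92 + (2*p)/((2*p)) = 92 + (2*p)*(1/(2*p)) = 92 + 1 = 93)
1/(√(v(-99) + n(-81))) = 1/(√((-6 - 4*(-99)) + 93)) = 1/(√((-6 + 396) + 93)) = 1/(√(390 + 93)) = 1/(√483) = √483/483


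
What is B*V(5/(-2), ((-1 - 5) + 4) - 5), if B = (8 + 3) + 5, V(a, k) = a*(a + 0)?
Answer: 100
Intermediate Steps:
V(a, k) = a**2 (V(a, k) = a*a = a**2)
B = 16 (B = 11 + 5 = 16)
B*V(5/(-2), ((-1 - 5) + 4) - 5) = 16*(5/(-2))**2 = 16*(5*(-1/2))**2 = 16*(-5/2)**2 = 16*(25/4) = 100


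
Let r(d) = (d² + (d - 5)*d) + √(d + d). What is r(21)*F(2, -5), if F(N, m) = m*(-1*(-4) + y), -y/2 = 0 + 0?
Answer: -15540 - 20*√42 ≈ -15670.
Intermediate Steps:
y = 0 (y = -2*(0 + 0) = -2*0 = 0)
F(N, m) = 4*m (F(N, m) = m*(-1*(-4) + 0) = m*(4 + 0) = m*4 = 4*m)
r(d) = d² + d*(-5 + d) + √2*√d (r(d) = (d² + (-5 + d)*d) + √(2*d) = (d² + d*(-5 + d)) + √2*√d = d² + d*(-5 + d) + √2*√d)
r(21)*F(2, -5) = (-5*21 + 2*21² + √2*√21)*(4*(-5)) = (-105 + 2*441 + √42)*(-20) = (-105 + 882 + √42)*(-20) = (777 + √42)*(-20) = -15540 - 20*√42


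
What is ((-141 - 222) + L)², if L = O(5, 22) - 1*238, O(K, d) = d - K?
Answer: 341056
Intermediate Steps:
L = -221 (L = (22 - 1*5) - 1*238 = (22 - 5) - 238 = 17 - 238 = -221)
((-141 - 222) + L)² = ((-141 - 222) - 221)² = (-363 - 221)² = (-584)² = 341056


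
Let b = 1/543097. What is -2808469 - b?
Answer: -1525271088494/543097 ≈ -2.8085e+6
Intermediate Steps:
b = 1/543097 ≈ 1.8413e-6
-2808469 - b = -2808469 - 1*1/543097 = -2808469 - 1/543097 = -1525271088494/543097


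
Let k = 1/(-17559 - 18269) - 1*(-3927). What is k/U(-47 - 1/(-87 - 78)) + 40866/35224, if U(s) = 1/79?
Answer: 1747844664997/5633953 ≈ 3.1023e+5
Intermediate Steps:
U(s) = 1/79
k = 140696555/35828 (k = 1/(-35828) + 3927 = -1/35828 + 3927 = 140696555/35828 ≈ 3927.0)
k/U(-47 - 1/(-87 - 78)) + 40866/35224 = 140696555/(35828*(1/79)) + 40866/35224 = (140696555/35828)*79 + 40866*(1/35224) = 11115027845/35828 + 2919/2516 = 1747844664997/5633953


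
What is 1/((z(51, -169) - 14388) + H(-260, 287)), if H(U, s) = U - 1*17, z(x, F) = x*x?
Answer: -1/12064 ≈ -8.2891e-5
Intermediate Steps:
z(x, F) = x²
H(U, s) = -17 + U (H(U, s) = U - 17 = -17 + U)
1/((z(51, -169) - 14388) + H(-260, 287)) = 1/((51² - 14388) + (-17 - 260)) = 1/((2601 - 14388) - 277) = 1/(-11787 - 277) = 1/(-12064) = -1/12064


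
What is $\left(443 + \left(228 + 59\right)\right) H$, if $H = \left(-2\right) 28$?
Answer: $-40880$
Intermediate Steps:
$H = -56$
$\left(443 + \left(228 + 59\right)\right) H = \left(443 + \left(228 + 59\right)\right) \left(-56\right) = \left(443 + 287\right) \left(-56\right) = 730 \left(-56\right) = -40880$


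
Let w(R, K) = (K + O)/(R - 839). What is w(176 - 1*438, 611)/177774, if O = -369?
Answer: -121/97864587 ≈ -1.2364e-6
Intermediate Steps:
w(R, K) = (-369 + K)/(-839 + R) (w(R, K) = (K - 369)/(R - 839) = (-369 + K)/(-839 + R))
w(176 - 1*438, 611)/177774 = ((-369 + 611)/(-839 + (176 - 1*438)))/177774 = (242/(-839 + (176 - 438)))*(1/177774) = (242/(-839 - 262))*(1/177774) = (242/(-1101))*(1/177774) = -1/1101*242*(1/177774) = -242/1101*1/177774 = -121/97864587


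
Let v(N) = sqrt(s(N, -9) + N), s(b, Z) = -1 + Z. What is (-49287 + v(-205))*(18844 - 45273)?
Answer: 1302606123 - 26429*I*sqrt(215) ≈ 1.3026e+9 - 3.8753e+5*I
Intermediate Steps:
v(N) = sqrt(-10 + N) (v(N) = sqrt((-1 - 9) + N) = sqrt(-10 + N))
(-49287 + v(-205))*(18844 - 45273) = (-49287 + sqrt(-10 - 205))*(18844 - 45273) = (-49287 + sqrt(-215))*(-26429) = (-49287 + I*sqrt(215))*(-26429) = 1302606123 - 26429*I*sqrt(215)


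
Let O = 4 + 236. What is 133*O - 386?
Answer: 31534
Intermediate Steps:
O = 240
133*O - 386 = 133*240 - 386 = 31920 - 386 = 31534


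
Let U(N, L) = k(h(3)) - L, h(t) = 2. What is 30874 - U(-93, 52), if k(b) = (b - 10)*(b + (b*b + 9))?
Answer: 31046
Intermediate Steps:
k(b) = (-10 + b)*(9 + b + b²) (k(b) = (-10 + b)*(b + (b² + 9)) = (-10 + b)*(b + (9 + b²)) = (-10 + b)*(9 + b + b²))
U(N, L) = -120 - L (U(N, L) = (-90 + 2³ - 1*2 - 9*2²) - L = (-90 + 8 - 2 - 9*4) - L = (-90 + 8 - 2 - 36) - L = -120 - L)
30874 - U(-93, 52) = 30874 - (-120 - 1*52) = 30874 - (-120 - 52) = 30874 - 1*(-172) = 30874 + 172 = 31046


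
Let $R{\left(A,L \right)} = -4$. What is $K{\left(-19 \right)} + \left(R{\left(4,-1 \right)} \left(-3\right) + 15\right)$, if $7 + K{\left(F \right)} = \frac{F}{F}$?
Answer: $21$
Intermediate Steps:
$K{\left(F \right)} = -6$ ($K{\left(F \right)} = -7 + \frac{F}{F} = -7 + 1 = -6$)
$K{\left(-19 \right)} + \left(R{\left(4,-1 \right)} \left(-3\right) + 15\right) = -6 + \left(\left(-4\right) \left(-3\right) + 15\right) = -6 + \left(12 + 15\right) = -6 + 27 = 21$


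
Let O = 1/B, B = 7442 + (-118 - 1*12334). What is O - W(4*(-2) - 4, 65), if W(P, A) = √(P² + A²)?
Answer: -1/5010 - √4369 ≈ -66.099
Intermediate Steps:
W(P, A) = √(A² + P²)
B = -5010 (B = 7442 + (-118 - 12334) = 7442 - 12452 = -5010)
O = -1/5010 (O = 1/(-5010) = -1/5010 ≈ -0.00019960)
O - W(4*(-2) - 4, 65) = -1/5010 - √(65² + (4*(-2) - 4)²) = -1/5010 - √(4225 + (-8 - 4)²) = -1/5010 - √(4225 + (-12)²) = -1/5010 - √(4225 + 144) = -1/5010 - √4369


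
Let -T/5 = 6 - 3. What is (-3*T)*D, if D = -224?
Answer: -10080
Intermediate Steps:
T = -15 (T = -5*(6 - 3) = -5*3 = -15)
(-3*T)*D = -3*(-15)*(-224) = 45*(-224) = -10080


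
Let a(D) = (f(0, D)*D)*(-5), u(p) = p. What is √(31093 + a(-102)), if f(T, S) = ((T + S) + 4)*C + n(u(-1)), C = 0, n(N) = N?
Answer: √30583 ≈ 174.88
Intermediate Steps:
f(T, S) = -1 (f(T, S) = ((T + S) + 4)*0 - 1 = ((S + T) + 4)*0 - 1 = (4 + S + T)*0 - 1 = 0 - 1 = -1)
a(D) = 5*D (a(D) = -D*(-5) = 5*D)
√(31093 + a(-102)) = √(31093 + 5*(-102)) = √(31093 - 510) = √30583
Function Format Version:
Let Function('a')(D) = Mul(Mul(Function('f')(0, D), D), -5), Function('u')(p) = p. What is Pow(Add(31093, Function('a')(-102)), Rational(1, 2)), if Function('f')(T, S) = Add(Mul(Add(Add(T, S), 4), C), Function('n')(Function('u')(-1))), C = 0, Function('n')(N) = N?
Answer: Pow(30583, Rational(1, 2)) ≈ 174.88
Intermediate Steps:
Function('f')(T, S) = -1 (Function('f')(T, S) = Add(Mul(Add(Add(T, S), 4), 0), -1) = Add(Mul(Add(Add(S, T), 4), 0), -1) = Add(Mul(Add(4, S, T), 0), -1) = Add(0, -1) = -1)
Function('a')(D) = Mul(5, D) (Function('a')(D) = Mul(Mul(-1, D), -5) = Mul(5, D))
Pow(Add(31093, Function('a')(-102)), Rational(1, 2)) = Pow(Add(31093, Mul(5, -102)), Rational(1, 2)) = Pow(Add(31093, -510), Rational(1, 2)) = Pow(30583, Rational(1, 2))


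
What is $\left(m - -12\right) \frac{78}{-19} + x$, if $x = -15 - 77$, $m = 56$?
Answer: $- \frac{7052}{19} \approx -371.16$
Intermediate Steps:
$x = -92$ ($x = -15 - 77 = -92$)
$\left(m - -12\right) \frac{78}{-19} + x = \left(56 - -12\right) \frac{78}{-19} - 92 = \left(56 + 12\right) 78 \left(- \frac{1}{19}\right) - 92 = 68 \left(- \frac{78}{19}\right) - 92 = - \frac{5304}{19} - 92 = - \frac{7052}{19}$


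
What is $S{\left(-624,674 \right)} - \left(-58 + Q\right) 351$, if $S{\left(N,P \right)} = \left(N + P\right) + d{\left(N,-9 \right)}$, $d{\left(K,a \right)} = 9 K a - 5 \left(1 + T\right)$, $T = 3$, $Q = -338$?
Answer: $189570$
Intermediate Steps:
$d{\left(K,a \right)} = -20 + 9 K a$ ($d{\left(K,a \right)} = 9 K a - 5 \left(1 + 3\right) = 9 K a - 20 = -20 + 9 K a$)
$S{\left(N,P \right)} = -20 + P - 80 N$ ($S{\left(N,P \right)} = \left(N + P\right) + \left(-20 + 9 N \left(-9\right)\right) = \left(N + P\right) - \left(20 + 81 N\right) = -20 + P - 80 N$)
$S{\left(-624,674 \right)} - \left(-58 + Q\right) 351 = \left(-20 + 674 - -49920\right) - \left(-58 - 338\right) 351 = \left(-20 + 674 + 49920\right) - \left(-396\right) 351 = 50574 - -138996 = 50574 + 138996 = 189570$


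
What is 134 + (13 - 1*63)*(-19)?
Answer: 1084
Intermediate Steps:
134 + (13 - 1*63)*(-19) = 134 + (13 - 63)*(-19) = 134 - 50*(-19) = 134 + 950 = 1084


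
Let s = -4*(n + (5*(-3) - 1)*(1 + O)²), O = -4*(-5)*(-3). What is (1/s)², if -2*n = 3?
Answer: 1/49635384100 ≈ 2.0147e-11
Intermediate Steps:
n = -3/2 (n = -½*3 = -3/2 ≈ -1.5000)
O = -60 (O = 20*(-3) = -60)
s = 222790 (s = -4*(-3/2 + (5*(-3) - 1)*(1 - 60)²) = -4*(-3/2 + (-15 - 1)*(-59)²) = -4*(-3/2 - 16*3481) = -4*(-3/2 - 55696) = -4*(-111395/2) = 222790)
(1/s)² = (1/222790)² = 1/49635384100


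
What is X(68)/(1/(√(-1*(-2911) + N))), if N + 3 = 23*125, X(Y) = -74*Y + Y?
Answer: -4964*√5783 ≈ -3.7749e+5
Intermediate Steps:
X(Y) = -73*Y
N = 2872 (N = -3 + 23*125 = -3 + 2875 = 2872)
X(68)/(1/(√(-1*(-2911) + N))) = (-73*68)/(1/(√(-1*(-2911) + 2872))) = -4964*√(2911 + 2872) = -4964*√5783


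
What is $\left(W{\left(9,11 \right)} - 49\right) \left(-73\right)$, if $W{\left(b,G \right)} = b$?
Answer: $2920$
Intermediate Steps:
$\left(W{\left(9,11 \right)} - 49\right) \left(-73\right) = \left(9 - 49\right) \left(-73\right) = \left(-40\right) \left(-73\right) = 2920$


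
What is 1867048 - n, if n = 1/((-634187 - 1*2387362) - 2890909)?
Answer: 11038842883985/5912458 ≈ 1.8670e+6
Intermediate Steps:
n = -1/5912458 (n = 1/((-634187 - 2387362) - 2890909) = 1/(-3021549 - 2890909) = 1/(-5912458) = -1/5912458 ≈ -1.6913e-7)
1867048 - n = 1867048 - 1*(-1/5912458) = 1867048 + 1/5912458 = 11038842883985/5912458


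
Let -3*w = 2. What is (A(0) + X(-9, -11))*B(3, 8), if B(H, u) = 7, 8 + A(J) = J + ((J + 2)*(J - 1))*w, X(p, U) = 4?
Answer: -56/3 ≈ -18.667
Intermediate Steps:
w = -2/3 (w = -1/3*2 = -2/3 ≈ -0.66667)
A(J) = -8 + J - 2*(-1 + J)*(2 + J)/3 (A(J) = -8 + (J + ((J + 2)*(J - 1))*(-2/3)) = -8 + (J + ((2 + J)*(-1 + J))*(-2/3)) = -8 + (J + ((-1 + J)*(2 + J))*(-2/3)) = -8 + (J - 2*(-1 + J)*(2 + J)/3) = -8 + J - 2*(-1 + J)*(2 + J)/3)
(A(0) + X(-9, -11))*B(3, 8) = ((-20/3 - 2/3*0**2 + (1/3)*0) + 4)*7 = ((-20/3 - 2/3*0 + 0) + 4)*7 = ((-20/3 + 0 + 0) + 4)*7 = (-20/3 + 4)*7 = -8/3*7 = -56/3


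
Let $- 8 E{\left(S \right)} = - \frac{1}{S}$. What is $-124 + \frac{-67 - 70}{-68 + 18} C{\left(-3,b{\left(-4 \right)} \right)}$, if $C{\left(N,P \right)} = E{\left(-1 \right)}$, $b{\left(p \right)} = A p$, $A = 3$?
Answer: $- \frac{49737}{400} \approx -124.34$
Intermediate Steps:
$b{\left(p \right)} = 3 p$
$E{\left(S \right)} = \frac{1}{8 S}$ ($E{\left(S \right)} = - \frac{\left(-1\right) \frac{1}{S}}{8} = \frac{1}{8 S}$)
$C{\left(N,P \right)} = - \frac{1}{8}$ ($C{\left(N,P \right)} = \frac{1}{8 \left(-1\right)} = \frac{1}{8} \left(-1\right) = - \frac{1}{8}$)
$-124 + \frac{-67 - 70}{-68 + 18} C{\left(-3,b{\left(-4 \right)} \right)} = -124 + \frac{-67 - 70}{-68 + 18} \left(- \frac{1}{8}\right) = -124 + - \frac{137}{-50} \left(- \frac{1}{8}\right) = -124 + \left(-137\right) \left(- \frac{1}{50}\right) \left(- \frac{1}{8}\right) = -124 + \frac{137}{50} \left(- \frac{1}{8}\right) = -124 - \frac{137}{400} = - \frac{49737}{400}$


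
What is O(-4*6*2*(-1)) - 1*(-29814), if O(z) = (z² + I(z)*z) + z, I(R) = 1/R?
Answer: 32167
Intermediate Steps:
O(z) = 1 + z + z² (O(z) = (z² + z/z) + z = (z² + 1) + z = (1 + z²) + z = 1 + z + z²)
O(-4*6*2*(-1)) - 1*(-29814) = (1 + (-4*6*2*(-1))*(1 - 4*6*2*(-1))) - 1*(-29814) = (1 + (-48*(-1))*(1 - 48*(-1))) + 29814 = (1 + (-4*(-12))*(1 - 4*(-12))) + 29814 = (1 + 48*(1 + 48)) + 29814 = (1 + 48*49) + 29814 = (1 + 2352) + 29814 = 2353 + 29814 = 32167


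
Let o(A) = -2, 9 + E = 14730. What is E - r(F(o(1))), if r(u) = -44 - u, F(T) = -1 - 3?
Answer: 14761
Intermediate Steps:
E = 14721 (E = -9 + 14730 = 14721)
F(T) = -4
E - r(F(o(1))) = 14721 - (-44 - 1*(-4)) = 14721 - (-44 + 4) = 14721 - 1*(-40) = 14721 + 40 = 14761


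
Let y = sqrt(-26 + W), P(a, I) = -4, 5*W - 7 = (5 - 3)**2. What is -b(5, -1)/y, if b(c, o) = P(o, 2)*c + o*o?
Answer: -19*I*sqrt(595)/119 ≈ -3.8946*I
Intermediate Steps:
W = 11/5 (W = 7/5 + (5 - 3)**2/5 = 7/5 + (1/5)*2**2 = 7/5 + (1/5)*4 = 7/5 + 4/5 = 11/5 ≈ 2.2000)
b(c, o) = o**2 - 4*c (b(c, o) = -4*c + o*o = -4*c + o**2 = o**2 - 4*c)
y = I*sqrt(595)/5 (y = sqrt(-26 + 11/5) = sqrt(-119/5) = I*sqrt(595)/5 ≈ 4.8785*I)
-b(5, -1)/y = -((-1)**2 - 4*5)/(I*sqrt(595)/5) = -(1 - 20)*(-I*sqrt(595)/119) = -(-19)*(-I*sqrt(595)/119) = -19*I*sqrt(595)/119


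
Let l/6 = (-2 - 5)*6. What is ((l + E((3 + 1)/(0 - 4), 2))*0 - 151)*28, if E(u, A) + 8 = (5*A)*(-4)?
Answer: -4228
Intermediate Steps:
l = -252 (l = 6*((-2 - 5)*6) = 6*(-7*6) = 6*(-42) = -252)
E(u, A) = -8 - 20*A (E(u, A) = -8 + (5*A)*(-4) = -8 - 20*A)
((l + E((3 + 1)/(0 - 4), 2))*0 - 151)*28 = ((-252 + (-8 - 20*2))*0 - 151)*28 = ((-252 + (-8 - 40))*0 - 151)*28 = ((-252 - 48)*0 - 151)*28 = (-300*0 - 151)*28 = (0 - 151)*28 = -151*28 = -4228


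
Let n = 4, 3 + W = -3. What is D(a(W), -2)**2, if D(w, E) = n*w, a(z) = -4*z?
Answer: 9216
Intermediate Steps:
W = -6 (W = -3 - 3 = -6)
D(w, E) = 4*w
D(a(W), -2)**2 = (4*(-4*(-6)))**2 = (4*24)**2 = 96**2 = 9216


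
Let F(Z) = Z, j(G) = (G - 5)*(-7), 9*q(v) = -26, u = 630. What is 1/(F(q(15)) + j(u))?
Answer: -9/39401 ≈ -0.00022842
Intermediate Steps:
q(v) = -26/9 (q(v) = (1/9)*(-26) = -26/9)
j(G) = 35 - 7*G (j(G) = (-5 + G)*(-7) = 35 - 7*G)
1/(F(q(15)) + j(u)) = 1/(-26/9 + (35 - 7*630)) = 1/(-26/9 + (35 - 4410)) = 1/(-26/9 - 4375) = 1/(-39401/9) = -9/39401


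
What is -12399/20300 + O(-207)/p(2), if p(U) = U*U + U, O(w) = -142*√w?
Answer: -12399/20300 - 71*I*√23 ≈ -0.61079 - 340.5*I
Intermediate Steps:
p(U) = U + U² (p(U) = U² + U = U + U²)
-12399/20300 + O(-207)/p(2) = -12399/20300 + (-426*I*√23)/((2*(1 + 2))) = -12399*1/20300 + (-426*I*√23)/((2*3)) = -12399/20300 - 426*I*√23/6 = -12399/20300 - 426*I*√23*(⅙) = -12399/20300 - 71*I*√23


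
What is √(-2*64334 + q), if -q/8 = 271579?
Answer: 30*I*√2557 ≈ 1517.0*I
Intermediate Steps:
q = -2172632 (q = -8*271579 = -2172632)
√(-2*64334 + q) = √(-2*64334 - 2172632) = √(-128668 - 2172632) = √(-2301300) = 30*I*√2557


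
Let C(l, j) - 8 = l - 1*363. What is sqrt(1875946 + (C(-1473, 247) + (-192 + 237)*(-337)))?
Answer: sqrt(1858953) ≈ 1363.4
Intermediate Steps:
C(l, j) = -355 + l (C(l, j) = 8 + (l - 1*363) = 8 + (l - 363) = 8 + (-363 + l) = -355 + l)
sqrt(1875946 + (C(-1473, 247) + (-192 + 237)*(-337))) = sqrt(1875946 + ((-355 - 1473) + (-192 + 237)*(-337))) = sqrt(1875946 + (-1828 + 45*(-337))) = sqrt(1875946 + (-1828 - 15165)) = sqrt(1875946 - 16993) = sqrt(1858953)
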